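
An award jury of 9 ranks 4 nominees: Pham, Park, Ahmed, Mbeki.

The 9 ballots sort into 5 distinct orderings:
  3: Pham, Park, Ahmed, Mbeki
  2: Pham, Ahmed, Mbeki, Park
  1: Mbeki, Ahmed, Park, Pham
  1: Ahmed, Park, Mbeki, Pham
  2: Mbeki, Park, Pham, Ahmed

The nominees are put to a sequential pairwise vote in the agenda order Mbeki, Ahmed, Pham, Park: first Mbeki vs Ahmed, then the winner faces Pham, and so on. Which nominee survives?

Round 1: Mbeki vs Ahmed — 3–6, Ahmed advances.
Round 2: Ahmed vs Pham — 2–7, Pham advances.
Round 3: Pham vs Park — 5–4, Pham advances.
Pham survives the agenda.

Pham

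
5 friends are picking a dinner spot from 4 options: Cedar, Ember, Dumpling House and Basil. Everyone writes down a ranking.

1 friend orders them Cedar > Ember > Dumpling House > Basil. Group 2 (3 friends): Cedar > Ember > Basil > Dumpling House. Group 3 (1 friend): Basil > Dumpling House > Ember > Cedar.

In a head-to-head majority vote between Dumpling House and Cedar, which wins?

Cedar

Ballots ranking Dumpling House above Cedar: 1.
Ballots ranking Cedar above Dumpling House: 5 − 1 = 4.
Cedar wins the head-to-head 4–1.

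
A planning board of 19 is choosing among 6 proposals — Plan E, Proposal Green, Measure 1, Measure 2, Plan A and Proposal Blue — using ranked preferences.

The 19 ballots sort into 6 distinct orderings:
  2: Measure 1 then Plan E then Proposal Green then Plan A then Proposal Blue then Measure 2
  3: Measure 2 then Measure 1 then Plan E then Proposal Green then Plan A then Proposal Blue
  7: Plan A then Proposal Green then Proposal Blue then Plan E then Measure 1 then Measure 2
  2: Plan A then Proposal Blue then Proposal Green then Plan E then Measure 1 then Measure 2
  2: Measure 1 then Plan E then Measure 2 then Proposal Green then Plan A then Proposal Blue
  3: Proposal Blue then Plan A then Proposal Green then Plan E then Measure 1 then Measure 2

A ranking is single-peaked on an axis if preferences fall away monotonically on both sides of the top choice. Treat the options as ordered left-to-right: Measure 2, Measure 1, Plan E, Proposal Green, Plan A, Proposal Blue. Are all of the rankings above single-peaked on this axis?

yes

Axis positions: Measure 2=1, Measure 1=2, Plan E=3, Proposal Green=4, Plan A=5, Proposal Blue=6.
Faction 1 (peak Measure 1 at position 2): ranking walks positions 2-3-4-5-6-1, expanding outward from the peak — single-peaked.
Faction 2 (peak Measure 2 at position 1): ranking walks positions 1-2-3-4-5-6, expanding outward from the peak — single-peaked.
Faction 3 (peak Plan A at position 5): ranking walks positions 5-4-6-3-2-1, expanding outward from the peak — single-peaked.
Faction 4 (peak Plan A at position 5): ranking walks positions 5-6-4-3-2-1, expanding outward from the peak — single-peaked.
Faction 5 (peak Measure 1 at position 2): ranking walks positions 2-3-1-4-5-6, expanding outward from the peak — single-peaked.
Faction 6 (peak Proposal Blue at position 6): ranking walks positions 6-5-4-3-2-1, expanding outward from the peak — single-peaked.
Every ranking is single-peaked on this axis.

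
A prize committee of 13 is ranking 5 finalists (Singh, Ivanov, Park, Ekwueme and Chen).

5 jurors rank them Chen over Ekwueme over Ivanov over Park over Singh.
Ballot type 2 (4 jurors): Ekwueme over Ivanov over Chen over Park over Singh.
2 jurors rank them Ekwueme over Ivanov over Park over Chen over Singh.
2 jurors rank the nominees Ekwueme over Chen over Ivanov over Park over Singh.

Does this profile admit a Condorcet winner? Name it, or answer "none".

Ekwueme

Pairwise majorities:
Singh vs Ivanov: Singh preferred on 0 ballots; Ivanov wins 13–0.
Singh vs Park: 0 for Singh, 13 for Park — Park by 13–0.
Singh vs Ekwueme: 0 for Singh, 13 for Ekwueme — Ekwueme by 13–0.
Singh vs Chen: Singh preferred on 0 ballots; Chen wins 13–0.
Ivanov vs Park: 5+4+2+2 = 13 for Ivanov, 0 for Park — Ivanov by 13–0.
Ivanov vs Ekwueme: 0 to 13, Ekwueme.
Ivanov vs Chen: Ivanov preferred on 4+2 = 6 ballots; Chen wins 7–6.
Park vs Ekwueme: Park preferred on 0 ballots; Ekwueme wins 13–0.
Park vs Chen: 2 to 11, Chen.
Ekwueme vs Chen: 4+2+2 = 8 for Ekwueme, 5 for Chen — Ekwueme by 8–5.
Only Ekwueme has no losses; Ekwueme is the Condorcet winner.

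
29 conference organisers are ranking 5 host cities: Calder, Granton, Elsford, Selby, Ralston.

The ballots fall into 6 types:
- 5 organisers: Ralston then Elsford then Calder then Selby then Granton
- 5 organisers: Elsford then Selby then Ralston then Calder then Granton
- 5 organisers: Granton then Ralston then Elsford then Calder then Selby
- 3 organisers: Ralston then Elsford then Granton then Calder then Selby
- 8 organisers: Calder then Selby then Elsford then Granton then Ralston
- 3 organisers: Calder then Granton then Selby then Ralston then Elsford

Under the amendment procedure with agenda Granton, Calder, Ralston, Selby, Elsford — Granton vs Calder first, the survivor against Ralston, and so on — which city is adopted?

Round 1: Granton vs Calder — 8–21, Calder advances.
Round 2: Calder vs Ralston — 11–18, Ralston advances.
Round 3: Ralston vs Selby — 13–16, Selby advances.
Round 4: Selby vs Elsford — 11–18, Elsford advances.
Elsford survives the agenda.

Elsford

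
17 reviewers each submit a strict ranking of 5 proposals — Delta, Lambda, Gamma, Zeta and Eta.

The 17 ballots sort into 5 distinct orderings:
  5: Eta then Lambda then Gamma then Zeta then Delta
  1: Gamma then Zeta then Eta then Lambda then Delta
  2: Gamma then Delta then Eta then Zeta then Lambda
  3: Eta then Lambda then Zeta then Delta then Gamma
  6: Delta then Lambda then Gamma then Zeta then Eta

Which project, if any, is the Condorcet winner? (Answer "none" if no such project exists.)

none

Check each pair by majority over 17 ballots:
Delta vs Lambda: Delta is ranked higher on 2+6 = 8 ballots, Lambda on 9. Lambda wins 9–8.
Delta vs Gamma: Delta is ranked higher on 3+6 = 9 ballots, Gamma on 8. Delta wins 9–8.
Delta vs Zeta: Delta preferred on 2+6 = 8 ballots; Zeta wins 9–8.
Delta vs Eta: 2+6 = 8 for Delta, 9 for Eta — Eta by 9–8.
Lambda vs Gamma: 14 to 3, Lambda.
Lambda vs Zeta: Lambda preferred on 5+3+6 = 14 ballots; Lambda wins 14–3.
Lambda vs Eta: 6 to 11, Eta.
Gamma vs Zeta: Gamma preferred on 5+1+2+6 = 14 ballots; Gamma wins 14–3.
Gamma vs Eta: Gamma preferred on 1+2+6 = 9 ballots; Gamma wins 9–8.
Zeta vs Eta: 1+6 = 7 for Zeta, 10 for Eta — Eta by 10–7.
Every project loses at least once (Delta loses to Lambda; Lambda loses to Eta; Gamma loses to Delta; Zeta loses to Lambda; Eta loses to Gamma). The majority relation contains the cycle Delta → Gamma → Zeta → Delta, so there is no Condorcet winner.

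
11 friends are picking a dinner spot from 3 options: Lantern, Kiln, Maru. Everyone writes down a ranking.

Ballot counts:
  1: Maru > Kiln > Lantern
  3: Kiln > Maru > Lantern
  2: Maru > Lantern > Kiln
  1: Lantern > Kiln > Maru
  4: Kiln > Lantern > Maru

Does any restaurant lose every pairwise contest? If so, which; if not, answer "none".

Head-to-head results (11 friends):
Lantern vs Kiln: 3 to 8, Kiln.
Lantern vs Maru: Maru, 6–5.
Kiln vs Maru: 3+1+4 = 8 for Kiln, 3 for Maru — Kiln by 8–3.
Lantern is beaten in every head-to-head and is the Condorcet loser.

Lantern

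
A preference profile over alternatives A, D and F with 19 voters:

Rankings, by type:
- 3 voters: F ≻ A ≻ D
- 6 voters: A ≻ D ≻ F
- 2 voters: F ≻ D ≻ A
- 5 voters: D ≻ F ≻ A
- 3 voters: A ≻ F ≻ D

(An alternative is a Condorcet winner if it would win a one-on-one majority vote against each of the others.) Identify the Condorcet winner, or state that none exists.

Check each pair by majority over 19 ballots:
A vs D: A, 12–7.
A vs F: F wins 10–9.
D vs F: D, 11–8.
No alternative is unbeaten: A loses to F; D loses to A; F loses to D. In particular A > D > F > A is a majority cycle — no Condorcet winner exists.

none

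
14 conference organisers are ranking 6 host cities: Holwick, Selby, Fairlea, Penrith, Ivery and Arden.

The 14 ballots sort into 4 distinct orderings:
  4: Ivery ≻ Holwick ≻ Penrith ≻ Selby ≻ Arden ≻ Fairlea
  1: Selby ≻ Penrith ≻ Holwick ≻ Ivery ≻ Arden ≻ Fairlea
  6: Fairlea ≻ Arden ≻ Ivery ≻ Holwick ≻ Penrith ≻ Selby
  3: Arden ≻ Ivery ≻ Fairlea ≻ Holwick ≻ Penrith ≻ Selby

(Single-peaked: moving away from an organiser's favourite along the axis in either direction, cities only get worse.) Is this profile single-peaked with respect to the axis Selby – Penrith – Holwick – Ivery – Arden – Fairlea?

Axis positions: Selby=1, Penrith=2, Holwick=3, Ivery=4, Arden=5, Fairlea=6.
Group 1 (peak Ivery at position 4): ranking walks positions 4-3-2-1-5-6, expanding outward from the peak — single-peaked.
Group 2 (peak Selby at position 1): ranking walks positions 1-2-3-4-5-6, expanding outward from the peak — single-peaked.
Group 3 (peak Fairlea at position 6): ranking walks positions 6-5-4-3-2-1, expanding outward from the peak — single-peaked.
Group 4 (peak Arden at position 5): ranking walks positions 5-4-6-3-2-1, expanding outward from the peak — single-peaked.
Every ranking is single-peaked on this axis.

yes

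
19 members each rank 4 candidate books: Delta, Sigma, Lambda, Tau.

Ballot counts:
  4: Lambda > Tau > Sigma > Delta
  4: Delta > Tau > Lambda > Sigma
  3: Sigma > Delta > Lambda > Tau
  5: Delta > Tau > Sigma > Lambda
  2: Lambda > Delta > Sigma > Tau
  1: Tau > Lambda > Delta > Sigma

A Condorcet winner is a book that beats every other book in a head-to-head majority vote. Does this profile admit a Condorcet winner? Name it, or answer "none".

Delta

Check each pair by majority over 19 ballots:
Delta vs Sigma: Delta is ranked higher on 4+5+2+1 = 12 ballots, Sigma on 7. Delta wins 12–7.
Delta vs Lambda: Delta preferred on 4+3+5 = 12 ballots; Delta wins 12–7.
Delta vs Tau: 4+3+5+2 = 14 for Delta, 5 for Tau — Delta by 14–5.
Sigma vs Lambda: 8 to 11, Lambda.
Sigma vs Tau: 3+2 = 5 for Sigma, 14 for Tau — Tau by 14–5.
Lambda vs Tau: 9 to 10, Tau.
Delta defeats every rival head-to-head and is the Condorcet winner.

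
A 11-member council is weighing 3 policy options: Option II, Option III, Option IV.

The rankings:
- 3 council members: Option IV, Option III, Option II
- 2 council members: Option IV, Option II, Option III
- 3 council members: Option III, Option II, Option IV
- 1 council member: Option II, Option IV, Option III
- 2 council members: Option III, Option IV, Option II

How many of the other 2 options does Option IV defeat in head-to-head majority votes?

Option IV against each rival (11 council members):
Option IV vs Option II: Option IV, 7–4.
Option IV vs Option III: Option IV preferred on 3+2+1 = 6 ballots; Option IV wins 6–5.
Option IV beats Option II, Option III — 2 pairwise wins.

2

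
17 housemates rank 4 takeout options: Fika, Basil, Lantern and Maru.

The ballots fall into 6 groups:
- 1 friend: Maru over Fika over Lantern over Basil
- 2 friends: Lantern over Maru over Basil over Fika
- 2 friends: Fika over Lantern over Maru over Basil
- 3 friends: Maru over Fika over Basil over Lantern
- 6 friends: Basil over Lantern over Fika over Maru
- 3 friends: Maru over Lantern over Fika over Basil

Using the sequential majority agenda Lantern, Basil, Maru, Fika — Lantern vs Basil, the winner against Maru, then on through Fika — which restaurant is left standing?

Round 1: Lantern vs Basil — 8–9, Basil advances.
Round 2: Basil vs Maru — 6–11, Maru advances.
Round 3: Maru vs Fika — 9–8, Maru advances.
The agenda winner is Maru.

Maru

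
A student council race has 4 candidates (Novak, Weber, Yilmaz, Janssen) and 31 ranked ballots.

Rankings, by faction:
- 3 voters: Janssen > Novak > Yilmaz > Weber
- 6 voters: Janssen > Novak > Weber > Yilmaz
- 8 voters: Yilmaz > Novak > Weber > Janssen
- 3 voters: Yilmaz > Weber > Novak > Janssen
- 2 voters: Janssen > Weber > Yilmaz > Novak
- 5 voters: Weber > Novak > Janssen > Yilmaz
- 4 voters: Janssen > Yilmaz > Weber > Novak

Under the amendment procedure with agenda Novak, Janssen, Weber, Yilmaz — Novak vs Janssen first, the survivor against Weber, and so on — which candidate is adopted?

Round 1: Novak vs Janssen — 16–15, Novak advances.
Round 2: Novak vs Weber — 17–14, Novak advances.
Round 3: Novak vs Yilmaz — 14–17, Yilmaz advances.
The agenda winner is Yilmaz.

Yilmaz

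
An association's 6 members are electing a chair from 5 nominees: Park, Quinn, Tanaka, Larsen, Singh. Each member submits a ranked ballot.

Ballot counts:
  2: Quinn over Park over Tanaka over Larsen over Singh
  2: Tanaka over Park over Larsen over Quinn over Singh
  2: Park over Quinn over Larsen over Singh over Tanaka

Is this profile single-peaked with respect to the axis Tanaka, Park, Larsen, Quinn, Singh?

Axis positions: Tanaka=1, Park=2, Larsen=3, Quinn=4, Singh=5.
Group 1: ranking walks positions 4-2-1-3-5; Park is ranked above Larsen even though Larsen lies between Park and the peak Quinn on the axis — preferences dip and rise again. Not single-peaked.
Group 2 (peak Tanaka at position 1): ranking walks positions 1-2-3-4-5, expanding outward from the peak — single-peaked.
Group 3: ranking walks positions 2-4-3-5-1; Quinn is ranked above Larsen even though Larsen lies between Quinn and the peak Park on the axis — preferences dip and rise again. Not single-peaked.
Group 1 violates single-peakedness, so the profile is not single-peaked on this axis.

no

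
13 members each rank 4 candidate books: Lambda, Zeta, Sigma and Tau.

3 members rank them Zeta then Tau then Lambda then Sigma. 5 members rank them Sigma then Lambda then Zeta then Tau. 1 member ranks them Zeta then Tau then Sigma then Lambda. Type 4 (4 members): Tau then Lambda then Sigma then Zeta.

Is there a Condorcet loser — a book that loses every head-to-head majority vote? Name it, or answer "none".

none

Pairwise majorities:
Lambda vs Zeta: Lambda preferred on 5+4 = 9 ballots; Lambda wins 9–4.
Lambda vs Sigma: Lambda wins 7–6.
Lambda vs Tau: Tau, 8–5.
Zeta vs Sigma: Sigma, 9–4.
Zeta vs Tau: Zeta preferred on 3+5+1 = 9 ballots; Zeta wins 9–4.
Sigma vs Tau: Sigma preferred on 5 ballots; Tau wins 8–5.
Each book has at least one pairwise win (Lambda beats Zeta; Zeta beats Tau; Sigma beats Zeta; Tau beats Lambda) — no Condorcet loser.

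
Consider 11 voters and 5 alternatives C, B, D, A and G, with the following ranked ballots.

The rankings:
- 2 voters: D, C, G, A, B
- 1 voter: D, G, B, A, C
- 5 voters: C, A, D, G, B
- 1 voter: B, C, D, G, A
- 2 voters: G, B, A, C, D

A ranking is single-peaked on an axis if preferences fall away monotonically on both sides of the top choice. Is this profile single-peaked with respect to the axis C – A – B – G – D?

no

Axis positions: C=1, A=2, B=3, G=4, D=5.
Faction 1: ranking walks positions 5-1-4-2-3; C is ranked above G even though G lies between C and the peak D on the axis — preferences dip and rise again. Not single-peaked.
Faction 2 (peak D at position 5): ranking walks positions 5-4-3-2-1, expanding outward from the peak — single-peaked.
Faction 3: ranking walks positions 1-2-5-4-3; D is ranked above B even though B lies between D and the peak C on the axis — preferences dip and rise again. Not single-peaked.
Faction 4: ranking walks positions 3-1-5-4-2; C is ranked above A even though A lies between C and the peak B on the axis — preferences dip and rise again. Not single-peaked.
Faction 5 (peak G at position 4): ranking walks positions 4-3-2-1-5, expanding outward from the peak — single-peaked.
Faction 1 violates single-peakedness, so the profile is not single-peaked on this axis.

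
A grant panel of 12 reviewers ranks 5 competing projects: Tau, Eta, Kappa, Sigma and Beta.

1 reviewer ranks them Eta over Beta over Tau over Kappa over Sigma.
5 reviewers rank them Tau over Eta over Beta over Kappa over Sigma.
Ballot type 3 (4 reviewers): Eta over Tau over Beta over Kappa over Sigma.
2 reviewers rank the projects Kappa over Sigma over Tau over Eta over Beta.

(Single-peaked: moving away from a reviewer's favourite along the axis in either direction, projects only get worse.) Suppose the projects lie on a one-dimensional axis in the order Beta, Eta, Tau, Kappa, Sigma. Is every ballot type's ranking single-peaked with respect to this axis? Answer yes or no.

yes

Axis positions: Beta=1, Eta=2, Tau=3, Kappa=4, Sigma=5.
Ballot type 1 (peak Eta at position 2): ranking walks positions 2-1-3-4-5, expanding outward from the peak — single-peaked.
Ballot type 2 (peak Tau at position 3): ranking walks positions 3-2-1-4-5, expanding outward from the peak — single-peaked.
Ballot type 3 (peak Eta at position 2): ranking walks positions 2-3-1-4-5, expanding outward from the peak — single-peaked.
Ballot type 4 (peak Kappa at position 4): ranking walks positions 4-5-3-2-1, expanding outward from the peak — single-peaked.
Every ranking is single-peaked on this axis.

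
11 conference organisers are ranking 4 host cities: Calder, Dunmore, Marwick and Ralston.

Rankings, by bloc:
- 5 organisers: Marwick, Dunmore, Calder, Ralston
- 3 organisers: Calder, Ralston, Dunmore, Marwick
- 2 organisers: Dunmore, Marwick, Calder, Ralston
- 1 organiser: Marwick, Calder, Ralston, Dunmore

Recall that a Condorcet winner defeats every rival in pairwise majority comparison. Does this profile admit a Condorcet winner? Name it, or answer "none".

Marwick

Head-to-head results (11 organisers):
Calder vs Dunmore: 4 to 7, Dunmore.
Calder vs Marwick: 3 to 8, Marwick.
Calder vs Ralston: Calder preferred on 5+3+2+1 = 11 ballots; Calder wins 11–0.
Dunmore vs Marwick: 3+2 = 5 for Dunmore, 6 for Marwick — Marwick by 6–5.
Dunmore vs Ralston: Dunmore is ranked higher on 5+2 = 7 ballots, Ralston on 4. Dunmore wins 7–4.
Marwick vs Ralston: Marwick is ranked higher on 5+2+1 = 8 ballots, Ralston on 3. Marwick wins 8–3.
Only Marwick has no losses; Marwick is the Condorcet winner.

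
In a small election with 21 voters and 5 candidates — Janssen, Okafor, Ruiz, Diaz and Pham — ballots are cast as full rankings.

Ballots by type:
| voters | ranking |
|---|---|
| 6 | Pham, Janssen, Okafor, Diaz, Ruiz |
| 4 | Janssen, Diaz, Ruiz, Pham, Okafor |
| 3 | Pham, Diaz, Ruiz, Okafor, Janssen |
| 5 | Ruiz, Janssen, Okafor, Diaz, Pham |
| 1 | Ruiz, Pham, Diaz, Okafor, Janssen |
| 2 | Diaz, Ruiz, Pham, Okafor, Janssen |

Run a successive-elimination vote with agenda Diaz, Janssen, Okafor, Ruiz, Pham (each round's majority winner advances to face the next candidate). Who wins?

Round 1: Diaz vs Janssen — 6–15, Janssen advances.
Round 2: Janssen vs Okafor — 15–6, Janssen advances.
Round 3: Janssen vs Ruiz — 10–11, Ruiz advances.
Round 4: Ruiz vs Pham — 12–9, Ruiz advances.
Ruiz survives the agenda.

Ruiz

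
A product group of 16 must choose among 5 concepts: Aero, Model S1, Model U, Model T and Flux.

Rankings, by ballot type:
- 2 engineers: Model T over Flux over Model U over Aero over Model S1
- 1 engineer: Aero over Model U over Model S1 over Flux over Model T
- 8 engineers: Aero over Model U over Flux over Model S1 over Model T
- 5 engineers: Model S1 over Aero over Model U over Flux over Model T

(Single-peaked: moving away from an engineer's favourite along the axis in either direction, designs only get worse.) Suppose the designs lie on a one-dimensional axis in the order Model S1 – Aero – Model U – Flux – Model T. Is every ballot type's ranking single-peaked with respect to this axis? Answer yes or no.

yes

Axis positions: Model S1=1, Aero=2, Model U=3, Flux=4, Model T=5.
Ballot type 1 (peak Model T at position 5): ranking walks positions 5-4-3-2-1, expanding outward from the peak — single-peaked.
Ballot type 2 (peak Aero at position 2): ranking walks positions 2-3-1-4-5, expanding outward from the peak — single-peaked.
Ballot type 3 (peak Aero at position 2): ranking walks positions 2-3-4-1-5, expanding outward from the peak — single-peaked.
Ballot type 4 (peak Model S1 at position 1): ranking walks positions 1-2-3-4-5, expanding outward from the peak — single-peaked.
Every ranking is single-peaked on this axis.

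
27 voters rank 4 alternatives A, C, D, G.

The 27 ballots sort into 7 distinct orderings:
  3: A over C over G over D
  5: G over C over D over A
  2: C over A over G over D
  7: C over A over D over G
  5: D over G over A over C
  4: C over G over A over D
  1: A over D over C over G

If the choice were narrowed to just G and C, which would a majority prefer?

C

Ballots ranking G above C: 5 + 5 = 10.
Ballots ranking C above G: 27 − 10 = 17.
C wins the head-to-head 17–10.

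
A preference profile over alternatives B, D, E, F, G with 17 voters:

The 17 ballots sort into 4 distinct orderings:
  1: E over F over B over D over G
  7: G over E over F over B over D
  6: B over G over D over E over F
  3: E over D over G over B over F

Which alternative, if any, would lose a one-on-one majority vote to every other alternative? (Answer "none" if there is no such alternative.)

Pairwise majorities:
B–D: B 14–3.
B vs E: E, 11–6.
B vs F: B preferred on 6+3 = 9 ballots; B wins 9–8.
B vs G: G, 10–7.
D vs E: 6 for D, 11 for E — E by 11–6.
D vs F: 6+3 = 9 for D, 8 for F — D by 9–8.
D vs G: D preferred on 1+3 = 4 ballots; G wins 13–4.
E vs F: 17 to 0, E.
E vs G: 4 to 13, G.
F vs G: G, 16–1.
Only F has no wins; F is the Condorcet loser.

F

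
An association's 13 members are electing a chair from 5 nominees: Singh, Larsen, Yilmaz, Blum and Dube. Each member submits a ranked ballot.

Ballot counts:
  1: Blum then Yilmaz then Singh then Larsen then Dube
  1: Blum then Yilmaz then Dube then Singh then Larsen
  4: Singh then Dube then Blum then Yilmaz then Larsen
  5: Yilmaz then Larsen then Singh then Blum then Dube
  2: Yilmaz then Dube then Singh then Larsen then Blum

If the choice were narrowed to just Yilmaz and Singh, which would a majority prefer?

Ballots ranking Yilmaz above Singh: 1 + 1 + 5 + 2 = 9.
Ballots ranking Singh above Yilmaz: 13 − 9 = 4.
Yilmaz wins the head-to-head 9–4.

Yilmaz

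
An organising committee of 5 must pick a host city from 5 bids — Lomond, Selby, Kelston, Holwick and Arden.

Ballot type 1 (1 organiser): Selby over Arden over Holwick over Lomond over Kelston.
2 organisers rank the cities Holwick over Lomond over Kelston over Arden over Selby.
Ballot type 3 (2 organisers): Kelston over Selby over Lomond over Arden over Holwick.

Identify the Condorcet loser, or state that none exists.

Head-to-head results (5 organisers):
Lomond vs Selby: 2 to 3, Selby.
Lomond vs Kelston: Lomond is ranked higher on 1+2 = 3 ballots, Kelston on 2. Lomond wins 3–2.
Lomond–Holwick: Holwick 3–2.
Lomond vs Arden: Lomond is ranked higher on 2+2 = 4 ballots, Arden on 1. Lomond wins 4–1.
Selby vs Kelston: 1 for Selby, 4 for Kelston — Kelston by 4–1.
Selby vs Holwick: Selby is ranked higher on 1+2 = 3 ballots, Holwick on 2. Selby wins 3–2.
Selby vs Arden: 1+2 = 3 for Selby, 2 for Arden — Selby by 3–2.
Kelston–Holwick: Holwick 3–2.
Kelston vs Arden: Kelston wins 4–1.
Holwick vs Arden: Arden wins 3–2.
Every city wins at least one matchup (Lomond beats Kelston; Selby beats Lomond; Kelston beats Selby; Holwick beats Lomond; Arden beats Holwick), so there is no Condorcet loser.

none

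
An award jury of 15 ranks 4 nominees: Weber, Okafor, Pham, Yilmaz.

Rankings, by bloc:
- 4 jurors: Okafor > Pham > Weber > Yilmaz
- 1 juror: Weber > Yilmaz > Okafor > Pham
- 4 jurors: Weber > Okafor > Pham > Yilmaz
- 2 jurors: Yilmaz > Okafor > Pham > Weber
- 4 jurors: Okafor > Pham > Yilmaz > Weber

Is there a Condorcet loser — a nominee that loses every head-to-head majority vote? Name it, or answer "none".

Yilmaz

Head-to-head results (15 jurors):
Weber–Okafor: Okafor 10–5.
Weber vs Pham: Weber is ranked higher on 1+4 = 5 ballots, Pham on 10. Pham wins 10–5.
Weber–Yilmaz: Weber 9–6.
Okafor vs Pham: Okafor is ranked higher on 4+1+4+2+4 = 15 ballots, Pham on 0. Okafor wins 15–0.
Okafor–Yilmaz: Okafor 12–3.
Pham vs Yilmaz: 4+4+4 = 12 for Pham, 3 for Yilmaz — Pham by 12–3.
Yilmaz loses to every other nominee — it is the Condorcet loser.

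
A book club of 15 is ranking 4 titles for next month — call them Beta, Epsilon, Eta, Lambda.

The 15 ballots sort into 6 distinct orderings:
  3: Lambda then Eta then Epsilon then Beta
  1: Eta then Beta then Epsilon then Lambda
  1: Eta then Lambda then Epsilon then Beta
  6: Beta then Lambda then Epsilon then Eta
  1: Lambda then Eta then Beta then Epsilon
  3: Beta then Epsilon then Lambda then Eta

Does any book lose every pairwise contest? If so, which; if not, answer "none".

Pairwise majorities:
Beta vs Epsilon: Beta preferred on 1+6+1+3 = 11 ballots; Beta wins 11–4.
Beta vs Eta: Beta wins 9–6.
Beta vs Lambda: Beta preferred on 1+6+3 = 10 ballots; Beta wins 10–5.
Epsilon vs Eta: Epsilon is ranked higher on 6+3 = 9 ballots, Eta on 6. Epsilon wins 9–6.
Epsilon–Lambda: Lambda 11–4.
Eta vs Lambda: Lambda wins 13–2.
Eta loses to every other book — it is the Condorcet loser.

Eta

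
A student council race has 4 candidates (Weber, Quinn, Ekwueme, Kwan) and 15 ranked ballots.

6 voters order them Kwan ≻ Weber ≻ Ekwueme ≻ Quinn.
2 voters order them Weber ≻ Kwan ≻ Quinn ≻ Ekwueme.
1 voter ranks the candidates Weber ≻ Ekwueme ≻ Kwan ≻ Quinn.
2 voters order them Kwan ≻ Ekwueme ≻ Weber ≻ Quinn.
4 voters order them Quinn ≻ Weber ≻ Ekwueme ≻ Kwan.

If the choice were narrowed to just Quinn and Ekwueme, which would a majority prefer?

Ekwueme

Ballots ranking Quinn above Ekwueme: 2 + 4 = 6.
Ballots ranking Ekwueme above Quinn: 15 − 6 = 9.
Ekwueme wins the head-to-head 9–6.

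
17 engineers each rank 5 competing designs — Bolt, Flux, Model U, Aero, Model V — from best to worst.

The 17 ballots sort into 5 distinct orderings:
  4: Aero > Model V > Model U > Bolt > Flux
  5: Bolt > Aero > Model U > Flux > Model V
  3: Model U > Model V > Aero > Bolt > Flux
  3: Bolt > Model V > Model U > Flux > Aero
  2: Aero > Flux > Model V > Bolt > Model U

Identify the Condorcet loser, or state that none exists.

Head-to-head results (17 engineers):
Bolt vs Flux: 4+5+3+3 = 15 for Bolt, 2 for Flux — Bolt by 15–2.
Bolt vs Model U: 5+3+2 = 10 for Bolt, 7 for Model U — Bolt by 10–7.
Bolt vs Aero: Bolt is ranked higher on 5+3 = 8 ballots, Aero on 9. Aero wins 9–8.
Bolt vs Model V: Bolt preferred on 5+3 = 8 ballots; Model V wins 9–8.
Flux–Model U: Model U 15–2.
Flux vs Aero: Flux preferred on 3 ballots; Aero wins 14–3.
Flux vs Model V: 5+2 = 7 for Flux, 10 for Model V — Model V by 10–7.
Model U vs Aero: Model U preferred on 3+3 = 6 ballots; Aero wins 11–6.
Model U–Model V: Model V 9–8.
Aero vs Model V: Aero preferred on 4+5+2 = 11 ballots; Aero wins 11–6.
Flux is beaten in every head-to-head and is the Condorcet loser.

Flux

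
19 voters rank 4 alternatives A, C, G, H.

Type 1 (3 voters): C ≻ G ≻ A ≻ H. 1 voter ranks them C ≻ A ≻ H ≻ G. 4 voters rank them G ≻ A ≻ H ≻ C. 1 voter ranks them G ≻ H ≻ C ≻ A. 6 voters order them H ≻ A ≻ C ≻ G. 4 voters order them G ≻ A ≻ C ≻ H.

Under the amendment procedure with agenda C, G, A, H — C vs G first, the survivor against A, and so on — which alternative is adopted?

Round 1: C vs G — 10–9, C advances.
Round 2: C vs A — 5–14, A advances.
Round 3: A vs H — 12–7, A advances.
The agenda winner is A.

A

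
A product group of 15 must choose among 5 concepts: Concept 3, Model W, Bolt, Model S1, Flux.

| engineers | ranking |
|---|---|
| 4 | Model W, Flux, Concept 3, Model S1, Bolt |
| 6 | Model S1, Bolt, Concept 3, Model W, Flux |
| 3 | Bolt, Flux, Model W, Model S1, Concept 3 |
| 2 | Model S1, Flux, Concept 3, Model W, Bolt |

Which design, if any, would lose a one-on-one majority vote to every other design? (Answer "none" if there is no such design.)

Head-to-head results (15 engineers):
Concept 3 vs Model W: Concept 3, 8–7.
Concept 3 vs Bolt: Bolt, 9–6.
Concept 3 vs Model S1: Model S1, 11–4.
Concept 3 vs Flux: 6 to 9, Flux.
Model W vs Bolt: 4+2 = 6 for Model W, 9 for Bolt — Bolt by 9–6.
Model W vs Model S1: Model S1 wins 8–7.
Model W vs Flux: Model W is ranked higher on 4+6 = 10 ballots, Flux on 5. Model W wins 10–5.
Bolt vs Model S1: Bolt preferred on 3 ballots; Model S1 wins 12–3.
Bolt vs Flux: Bolt, 9–6.
Model S1 vs Flux: Model S1 preferred on 6+2 = 8 ballots; Model S1 wins 8–7.
Each design has at least one pairwise win (Concept 3 beats Model W; Model W beats Flux; Bolt beats Concept 3; Model S1 beats Concept 3; Flux beats Concept 3) — no Condorcet loser.

none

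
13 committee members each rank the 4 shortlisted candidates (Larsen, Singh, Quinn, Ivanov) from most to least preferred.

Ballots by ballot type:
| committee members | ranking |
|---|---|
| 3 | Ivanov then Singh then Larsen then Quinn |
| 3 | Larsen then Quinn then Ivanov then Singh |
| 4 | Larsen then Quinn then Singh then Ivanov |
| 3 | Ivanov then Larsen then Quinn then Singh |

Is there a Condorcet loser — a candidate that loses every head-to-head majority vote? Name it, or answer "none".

Pairwise majorities:
Larsen vs Singh: 3+4+3 = 10 for Larsen, 3 for Singh — Larsen by 10–3.
Larsen vs Quinn: Larsen, 13–0.
Larsen–Ivanov: Larsen 7–6.
Singh–Quinn: Quinn 10–3.
Singh vs Ivanov: Singh is ranked higher on 4 ballots, Ivanov on 9. Ivanov wins 9–4.
Quinn vs Ivanov: Quinn, 7–6.
Only Singh has no wins; Singh is the Condorcet loser.

Singh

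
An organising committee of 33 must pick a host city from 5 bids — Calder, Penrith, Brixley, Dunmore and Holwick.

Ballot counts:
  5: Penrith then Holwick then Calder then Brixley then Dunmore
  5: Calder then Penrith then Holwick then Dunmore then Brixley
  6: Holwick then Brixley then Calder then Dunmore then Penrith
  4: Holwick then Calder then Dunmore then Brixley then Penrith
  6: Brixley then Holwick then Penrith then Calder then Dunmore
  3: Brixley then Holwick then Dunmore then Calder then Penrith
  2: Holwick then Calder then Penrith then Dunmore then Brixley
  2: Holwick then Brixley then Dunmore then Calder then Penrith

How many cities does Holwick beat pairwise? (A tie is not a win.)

Holwick against each rival (33 organisers):
Holwick vs Calder: Holwick, 28–5.
Holwick–Penrith: Holwick 23–10.
Holwick–Brixley: Holwick 24–9.
Holwick vs Dunmore: Holwick preferred on 33 ballots; Holwick wins 33–0.
Holwick beats Calder, Penrith, Brixley, Dunmore — 4 pairwise wins.

4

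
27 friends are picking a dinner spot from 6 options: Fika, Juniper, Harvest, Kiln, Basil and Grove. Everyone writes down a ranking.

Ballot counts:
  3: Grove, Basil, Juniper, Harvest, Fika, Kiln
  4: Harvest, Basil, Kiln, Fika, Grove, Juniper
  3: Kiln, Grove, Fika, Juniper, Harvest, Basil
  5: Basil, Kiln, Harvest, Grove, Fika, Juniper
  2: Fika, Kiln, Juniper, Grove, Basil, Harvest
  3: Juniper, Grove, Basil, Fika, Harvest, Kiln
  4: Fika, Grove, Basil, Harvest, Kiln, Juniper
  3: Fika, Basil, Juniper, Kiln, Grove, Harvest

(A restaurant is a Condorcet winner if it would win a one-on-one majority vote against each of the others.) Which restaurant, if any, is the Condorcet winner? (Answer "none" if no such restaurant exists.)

Head-to-head results (27 friends):
Fika vs Juniper: Fika preferred on 4+3+5+2+4+3 = 21 ballots; Fika wins 21–6.
Fika vs Harvest: Fika preferred on 3+2+3+4+3 = 15 ballots; Fika wins 15–12.
Fika vs Kiln: 3+2+3+4+3 = 15 for Fika, 12 for Kiln — Fika by 15–12.
Fika vs Basil: Fika preferred on 3+2+4+3 = 12 ballots; Basil wins 15–12.
Fika vs Grove: 4+2+4+3 = 13 for Fika, 14 for Grove — Grove by 14–13.
Juniper vs Harvest: Juniper is ranked higher on 3+3+2+3+3 = 14 ballots, Harvest on 13. Juniper wins 14–13.
Juniper vs Kiln: Juniper is ranked higher on 3+3+3 = 9 ballots, Kiln on 18. Kiln wins 18–9.
Juniper vs Basil: 3+2+3 = 8 for Juniper, 19 for Basil — Basil by 19–8.
Juniper vs Grove: 2+3+3 = 8 for Juniper, 19 for Grove — Grove by 19–8.
Harvest vs Kiln: 14 to 13, Harvest.
Harvest vs Basil: Harvest is ranked higher on 4+3 = 7 ballots, Basil on 20. Basil wins 20–7.
Harvest vs Grove: Harvest is ranked higher on 4+5 = 9 ballots, Grove on 18. Grove wins 18–9.
Kiln vs Basil: 3+2 = 5 for Kiln, 22 for Basil — Basil by 22–5.
Kiln vs Grove: 4+3+5+2+3 = 17 for Kiln, 10 for Grove — Kiln by 17–10.
Basil vs Grove: 4+5+3 = 12 for Basil, 15 for Grove — Grove by 15–12.
No restaurant is unbeaten: Fika loses to Basil; Juniper loses to Fika; Harvest loses to Fika; Kiln loses to Fika; Basil loses to Grove; Grove loses to Kiln. In particular Fika > Kiln > Grove > Fika is a majority cycle — no Condorcet winner exists.

none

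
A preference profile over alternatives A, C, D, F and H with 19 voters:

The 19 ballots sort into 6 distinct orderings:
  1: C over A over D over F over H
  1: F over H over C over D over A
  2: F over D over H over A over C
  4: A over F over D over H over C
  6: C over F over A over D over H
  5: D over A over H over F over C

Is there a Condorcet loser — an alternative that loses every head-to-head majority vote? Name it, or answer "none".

C

Pairwise majorities:
A–C: A 11–8.
A vs D: A wins 11–8.
A vs F: A is ranked higher on 1+4+5 = 10 ballots, F on 9. A wins 10–9.
A vs H: A preferred on 1+4+6+5 = 16 ballots; A wins 16–3.
C vs D: D, 11–8.
C–F: F 12–7.
C vs H: C preferred on 1+6 = 7 ballots; H wins 12–7.
D vs F: F, 13–6.
D vs H: D wins 18–1.
F vs H: F preferred on 1+1+2+4+6 = 14 ballots; F wins 14–5.
Only C has no wins; C is the Condorcet loser.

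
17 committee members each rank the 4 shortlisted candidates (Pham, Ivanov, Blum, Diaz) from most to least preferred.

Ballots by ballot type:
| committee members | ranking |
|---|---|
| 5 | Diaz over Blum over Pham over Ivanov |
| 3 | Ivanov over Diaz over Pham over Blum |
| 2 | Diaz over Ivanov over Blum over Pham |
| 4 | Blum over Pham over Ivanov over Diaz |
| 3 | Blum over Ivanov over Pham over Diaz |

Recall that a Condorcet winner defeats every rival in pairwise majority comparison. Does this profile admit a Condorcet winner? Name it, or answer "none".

none

Pairwise majorities:
Pham vs Ivanov: Pham, 9–8.
Pham vs Blum: Blum, 14–3.
Pham vs Diaz: Diaz wins 10–7.
Ivanov vs Blum: Blum wins 12–5.
Ivanov vs Diaz: Ivanov, 10–7.
Blum vs Diaz: Diaz, 10–7.
No candidate is unbeaten: Pham loses to Blum; Ivanov loses to Pham; Blum loses to Diaz; Diaz loses to Ivanov. In particular Pham → Ivanov → Diaz → Pham is a majority cycle — no Condorcet winner exists.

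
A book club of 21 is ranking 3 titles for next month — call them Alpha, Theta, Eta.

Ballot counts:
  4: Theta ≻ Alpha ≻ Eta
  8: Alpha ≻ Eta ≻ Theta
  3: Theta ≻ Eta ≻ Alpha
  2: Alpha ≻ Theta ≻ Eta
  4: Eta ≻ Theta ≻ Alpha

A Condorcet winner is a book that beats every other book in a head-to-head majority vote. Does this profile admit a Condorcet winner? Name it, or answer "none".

Check each pair by majority over 21 ballots:
Alpha vs Theta: 10 to 11, Theta.
Alpha vs Eta: 14 to 7, Alpha.
Theta vs Eta: 4+3+2 = 9 for Theta, 12 for Eta — Eta by 12–9.
Every book loses at least once (Alpha loses to Theta; Theta loses to Eta; Eta loses to Alpha). The majority relation contains the cycle Alpha → Eta → Theta → Alpha, so there is no Condorcet winner.

none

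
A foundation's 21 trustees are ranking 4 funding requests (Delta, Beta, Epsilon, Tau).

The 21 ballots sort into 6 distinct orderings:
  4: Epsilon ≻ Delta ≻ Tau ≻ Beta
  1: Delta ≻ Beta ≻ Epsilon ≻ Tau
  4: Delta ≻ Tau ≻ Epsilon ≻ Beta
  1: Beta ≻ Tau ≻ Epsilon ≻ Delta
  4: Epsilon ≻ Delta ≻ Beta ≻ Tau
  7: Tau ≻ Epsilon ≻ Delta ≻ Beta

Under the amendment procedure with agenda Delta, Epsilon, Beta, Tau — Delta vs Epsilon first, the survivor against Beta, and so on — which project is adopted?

Round 1: Delta vs Epsilon — 5–16, Epsilon advances.
Round 2: Epsilon vs Beta — 19–2, Epsilon advances.
Round 3: Epsilon vs Tau — 9–12, Tau advances.
The agenda winner is Tau.

Tau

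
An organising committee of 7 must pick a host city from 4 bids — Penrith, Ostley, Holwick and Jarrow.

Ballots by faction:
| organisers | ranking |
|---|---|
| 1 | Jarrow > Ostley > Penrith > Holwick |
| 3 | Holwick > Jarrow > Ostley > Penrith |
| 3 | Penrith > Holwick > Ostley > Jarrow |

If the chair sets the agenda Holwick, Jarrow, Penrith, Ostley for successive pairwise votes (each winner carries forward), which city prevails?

Ostley

Round 1: Holwick vs Jarrow — 6–1, Holwick advances.
Round 2: Holwick vs Penrith — 3–4, Penrith advances.
Round 3: Penrith vs Ostley — 3–4, Ostley advances.
The agenda winner is Ostley.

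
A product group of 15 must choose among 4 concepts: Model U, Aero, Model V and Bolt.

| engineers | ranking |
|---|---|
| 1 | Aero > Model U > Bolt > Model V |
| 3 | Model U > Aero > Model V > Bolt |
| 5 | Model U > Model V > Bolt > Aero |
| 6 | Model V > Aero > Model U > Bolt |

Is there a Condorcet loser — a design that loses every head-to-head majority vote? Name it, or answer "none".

Bolt

Pairwise majorities:
Model U–Aero: Model U 8–7.
Model U–Model V: Model U 9–6.
Model U–Bolt: Model U 15–0.
Aero vs Model V: 1+3 = 4 for Aero, 11 for Model V — Model V by 11–4.
Aero vs Bolt: Aero preferred on 1+3+6 = 10 ballots; Aero wins 10–5.
Model V vs Bolt: Model V wins 14–1.
Bolt loses to every other design — it is the Condorcet loser.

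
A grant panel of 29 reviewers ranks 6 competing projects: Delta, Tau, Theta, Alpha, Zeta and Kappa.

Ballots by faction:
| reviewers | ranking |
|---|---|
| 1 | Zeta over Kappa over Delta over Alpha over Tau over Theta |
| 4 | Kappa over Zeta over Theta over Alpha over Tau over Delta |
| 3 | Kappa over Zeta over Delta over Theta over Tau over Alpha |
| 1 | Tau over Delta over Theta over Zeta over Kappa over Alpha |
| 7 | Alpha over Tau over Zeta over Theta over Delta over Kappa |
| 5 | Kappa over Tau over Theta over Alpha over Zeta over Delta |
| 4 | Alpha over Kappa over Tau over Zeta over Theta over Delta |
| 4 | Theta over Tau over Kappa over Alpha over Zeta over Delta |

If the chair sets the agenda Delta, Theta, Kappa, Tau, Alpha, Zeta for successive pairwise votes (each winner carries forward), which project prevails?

Round 1: Delta vs Theta — 5–24, Theta advances.
Round 2: Theta vs Kappa — 12–17, Kappa advances.
Round 3: Kappa vs Tau — 17–12, Kappa advances.
Round 4: Kappa vs Alpha — 18–11, Kappa advances.
Round 5: Kappa vs Zeta — 20–9, Kappa advances.
The agenda winner is Kappa.

Kappa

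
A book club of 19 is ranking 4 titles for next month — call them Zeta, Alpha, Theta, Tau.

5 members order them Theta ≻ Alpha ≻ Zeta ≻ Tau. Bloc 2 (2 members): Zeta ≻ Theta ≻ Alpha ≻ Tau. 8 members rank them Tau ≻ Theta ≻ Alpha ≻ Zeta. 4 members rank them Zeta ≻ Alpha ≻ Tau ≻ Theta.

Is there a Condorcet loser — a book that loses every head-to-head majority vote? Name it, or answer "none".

Head-to-head results (19 members):
Zeta vs Alpha: 6 to 13, Alpha.
Zeta–Theta: Theta 13–6.
Zeta vs Tau: Zeta preferred on 5+2+4 = 11 ballots; Zeta wins 11–8.
Alpha vs Theta: Alpha preferred on 4 ballots; Theta wins 15–4.
Alpha vs Tau: Alpha preferred on 5+2+4 = 11 ballots; Alpha wins 11–8.
Theta–Tau: Tau 12–7.
Every book wins at least one matchup (Zeta beats Tau; Alpha beats Zeta; Theta beats Zeta; Tau beats Theta), so there is no Condorcet loser.

none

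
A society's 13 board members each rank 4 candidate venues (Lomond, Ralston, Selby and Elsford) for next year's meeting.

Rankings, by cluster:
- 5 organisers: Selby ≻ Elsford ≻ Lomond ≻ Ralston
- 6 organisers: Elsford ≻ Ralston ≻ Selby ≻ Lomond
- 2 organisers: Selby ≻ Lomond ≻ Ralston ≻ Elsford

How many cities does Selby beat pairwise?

3

Selby against each rival (13 organisers):
Selby vs Lomond: Selby, 13–0.
Selby–Ralston: Selby 7–6.
Selby vs Elsford: 5+2 = 7 for Selby, 6 for Elsford — Selby by 7–6.
Selby beats Lomond, Ralston, Elsford — 3 pairwise wins.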